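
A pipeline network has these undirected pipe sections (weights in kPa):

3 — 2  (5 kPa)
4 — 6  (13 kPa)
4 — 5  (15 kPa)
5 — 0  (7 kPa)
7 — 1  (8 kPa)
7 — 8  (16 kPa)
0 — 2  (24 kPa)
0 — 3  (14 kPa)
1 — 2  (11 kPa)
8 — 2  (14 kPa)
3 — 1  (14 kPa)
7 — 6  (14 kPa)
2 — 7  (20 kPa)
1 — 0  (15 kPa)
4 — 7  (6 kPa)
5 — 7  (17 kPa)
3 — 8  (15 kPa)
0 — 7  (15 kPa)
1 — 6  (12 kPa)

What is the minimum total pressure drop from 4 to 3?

Enumerating some paths:
4 → 7 → 1 → 2 → 3: 6+8+11+5 = 30
4 → 7 → 1 → 3: 6+8+14 = 28
The minimum is 28 kPa via 4 → 7 → 1 → 3.

28 kPa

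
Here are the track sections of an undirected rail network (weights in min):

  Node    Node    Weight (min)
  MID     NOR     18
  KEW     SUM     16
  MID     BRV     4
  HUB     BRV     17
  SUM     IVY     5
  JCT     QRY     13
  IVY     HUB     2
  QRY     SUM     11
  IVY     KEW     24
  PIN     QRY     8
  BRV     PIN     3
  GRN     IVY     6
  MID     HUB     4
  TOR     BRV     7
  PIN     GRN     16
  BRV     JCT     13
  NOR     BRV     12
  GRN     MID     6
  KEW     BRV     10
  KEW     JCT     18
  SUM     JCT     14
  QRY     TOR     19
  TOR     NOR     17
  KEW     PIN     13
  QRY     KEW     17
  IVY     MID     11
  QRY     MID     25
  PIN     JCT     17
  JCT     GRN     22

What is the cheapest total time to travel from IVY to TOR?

Compare a few routes:
IVY - HUB - MID - BRV - TOR: 2+4+4+7 = 17
IVY - MID - BRV - TOR: 11+4+7 = 22
The minimum is 17 min via IVY - HUB - MID - BRV - TOR.

17 min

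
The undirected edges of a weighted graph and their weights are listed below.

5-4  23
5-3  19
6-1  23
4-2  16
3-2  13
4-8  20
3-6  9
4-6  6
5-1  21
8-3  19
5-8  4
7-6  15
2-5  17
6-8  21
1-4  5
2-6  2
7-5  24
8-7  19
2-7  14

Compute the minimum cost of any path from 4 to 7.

21

Running Dijkstra from 4:
4: 0
1: 5  (via 4)
6: 6  (via 4)
2: 8  (via 6)
3: 15  (via 6)
8: 20  (via 4)
7: 21  (via 6)
Shortest route: 4 → 6 → 7 = 21.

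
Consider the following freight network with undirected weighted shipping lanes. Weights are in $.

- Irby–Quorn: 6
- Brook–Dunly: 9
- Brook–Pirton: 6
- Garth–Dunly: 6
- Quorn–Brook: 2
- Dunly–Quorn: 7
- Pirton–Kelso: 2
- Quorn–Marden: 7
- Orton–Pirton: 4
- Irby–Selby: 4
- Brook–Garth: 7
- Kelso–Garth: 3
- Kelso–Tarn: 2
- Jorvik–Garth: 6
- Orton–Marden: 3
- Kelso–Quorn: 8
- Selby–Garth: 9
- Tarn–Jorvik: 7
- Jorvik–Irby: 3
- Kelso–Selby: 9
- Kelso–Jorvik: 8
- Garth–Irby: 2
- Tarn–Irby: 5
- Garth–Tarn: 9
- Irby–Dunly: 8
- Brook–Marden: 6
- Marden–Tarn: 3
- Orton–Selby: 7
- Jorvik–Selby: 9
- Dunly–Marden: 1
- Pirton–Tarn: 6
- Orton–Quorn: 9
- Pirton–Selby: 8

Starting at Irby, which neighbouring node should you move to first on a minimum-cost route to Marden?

Compare a few routes:
Irby - Dunly - Marden: 8+1 = 9
Irby - Tarn - Marden: 5+3 = 8
Irby - Garth - Dunly - Marden: 2+6+1 = 9
The minimum is $8 via Irby - Tarn - Marden.
So from Irby the first move is to Tarn.

Tarn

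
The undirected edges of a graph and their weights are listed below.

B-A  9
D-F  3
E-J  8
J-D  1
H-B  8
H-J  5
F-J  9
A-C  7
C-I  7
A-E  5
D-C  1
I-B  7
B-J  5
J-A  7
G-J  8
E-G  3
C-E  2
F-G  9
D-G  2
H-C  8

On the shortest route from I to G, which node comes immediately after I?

Enumerating some paths:
I–C–D–G: 7+1+2 = 10
I–C–E–G: 7+2+3 = 12
Cheapest is I–C–D–G at 10.
So from I the first move is to C.

C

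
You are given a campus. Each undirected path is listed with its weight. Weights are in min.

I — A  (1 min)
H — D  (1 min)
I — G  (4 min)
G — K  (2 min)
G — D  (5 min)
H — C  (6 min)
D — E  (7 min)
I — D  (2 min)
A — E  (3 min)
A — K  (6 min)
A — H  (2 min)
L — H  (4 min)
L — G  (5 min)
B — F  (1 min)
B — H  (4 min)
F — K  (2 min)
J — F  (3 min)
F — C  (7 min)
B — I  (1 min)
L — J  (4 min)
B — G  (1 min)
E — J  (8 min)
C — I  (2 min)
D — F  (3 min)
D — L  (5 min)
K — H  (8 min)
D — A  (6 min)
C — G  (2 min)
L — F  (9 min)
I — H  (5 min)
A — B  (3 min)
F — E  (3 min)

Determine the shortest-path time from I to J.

Running Dijkstra from I:
I: 0
A: 1  (via I)
B: 1  (via I)
C: 2  (via I)
D: 2  (via I)
F: 2  (via B)
G: 2  (via B)
H: 3  (via A)
E: 4  (via A)
K: 4  (via F)
J: 5  (via F)
Shortest route: I → B → F → J = 5 min.

5 min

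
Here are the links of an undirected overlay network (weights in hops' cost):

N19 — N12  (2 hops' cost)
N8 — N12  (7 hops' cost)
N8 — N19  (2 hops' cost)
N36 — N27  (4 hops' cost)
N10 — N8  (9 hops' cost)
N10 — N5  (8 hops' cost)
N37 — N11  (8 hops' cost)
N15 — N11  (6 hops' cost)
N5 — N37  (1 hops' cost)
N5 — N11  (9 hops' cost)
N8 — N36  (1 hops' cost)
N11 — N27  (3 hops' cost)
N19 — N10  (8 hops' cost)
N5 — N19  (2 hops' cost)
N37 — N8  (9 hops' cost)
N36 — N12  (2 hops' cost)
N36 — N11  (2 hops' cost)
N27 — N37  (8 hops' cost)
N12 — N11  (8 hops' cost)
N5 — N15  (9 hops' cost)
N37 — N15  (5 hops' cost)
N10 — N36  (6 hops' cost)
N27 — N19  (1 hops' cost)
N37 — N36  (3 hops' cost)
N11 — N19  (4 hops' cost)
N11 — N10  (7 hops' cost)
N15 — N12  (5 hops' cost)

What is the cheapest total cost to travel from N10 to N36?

Running Dijkstra from N10:
N10: 0
N36: 6  (via N10)
Shortest route: N10–N36 = 6 hops' cost.

6 hops' cost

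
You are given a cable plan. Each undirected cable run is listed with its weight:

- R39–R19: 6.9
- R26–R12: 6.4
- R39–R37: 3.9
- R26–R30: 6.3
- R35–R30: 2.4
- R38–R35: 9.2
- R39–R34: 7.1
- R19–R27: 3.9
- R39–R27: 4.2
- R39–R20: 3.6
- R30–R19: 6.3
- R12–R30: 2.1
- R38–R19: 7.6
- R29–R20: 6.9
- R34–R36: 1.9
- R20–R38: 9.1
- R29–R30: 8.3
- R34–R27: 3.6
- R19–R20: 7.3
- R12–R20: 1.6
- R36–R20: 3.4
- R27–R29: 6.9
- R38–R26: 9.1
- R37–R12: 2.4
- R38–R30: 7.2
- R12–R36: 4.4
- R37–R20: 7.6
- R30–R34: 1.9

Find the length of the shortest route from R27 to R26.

11.8

Settle nodes by increasing distance from R27:
R27: 0
R34: 3.6  (via R27)
R19: 3.9  (via R27)
R39: 4.2  (via R27)
R30: 5.5  (via R34)
R36: 5.5  (via R34)
R29: 6.9  (via R27)
R12: 7.6  (via R30)
R20: 7.8  (via R39)
R35: 7.9  (via R30)
R37: 8.1  (via R39)
R38: 11.5  (via R19)
R26: 11.8  (via R30)
Shortest route: R27–R34–R30–R26 = 11.8.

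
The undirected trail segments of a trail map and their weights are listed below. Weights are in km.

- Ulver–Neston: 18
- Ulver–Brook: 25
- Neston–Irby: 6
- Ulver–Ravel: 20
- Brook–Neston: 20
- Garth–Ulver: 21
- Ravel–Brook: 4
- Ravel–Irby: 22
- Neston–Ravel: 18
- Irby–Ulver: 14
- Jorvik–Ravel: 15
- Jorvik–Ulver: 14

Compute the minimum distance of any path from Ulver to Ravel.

20 km

Shortest distances from Ulver:
Ulver: 0
Jorvik: 14  (via Ulver)
Irby: 14  (via Ulver)
Neston: 18  (via Ulver)
Ravel: 20  (via Ulver)
Shortest route: Ulver → Ravel = 20 km.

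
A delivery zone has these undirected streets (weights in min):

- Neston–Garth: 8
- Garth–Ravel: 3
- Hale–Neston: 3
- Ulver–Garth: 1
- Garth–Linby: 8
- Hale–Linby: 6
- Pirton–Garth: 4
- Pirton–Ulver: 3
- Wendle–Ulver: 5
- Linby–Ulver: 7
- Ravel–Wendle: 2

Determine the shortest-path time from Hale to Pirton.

Candidate routes:
Hale - Neston - Garth - Pirton: 3+8+4 = 15
Hale - Linby - Ulver - Pirton: 6+7+3 = 16
Hale - Linby - Ulver - Garth - Pirton: 6+7+1+4 = 18
The minimum is 15 min via Hale - Neston - Garth - Pirton.

15 min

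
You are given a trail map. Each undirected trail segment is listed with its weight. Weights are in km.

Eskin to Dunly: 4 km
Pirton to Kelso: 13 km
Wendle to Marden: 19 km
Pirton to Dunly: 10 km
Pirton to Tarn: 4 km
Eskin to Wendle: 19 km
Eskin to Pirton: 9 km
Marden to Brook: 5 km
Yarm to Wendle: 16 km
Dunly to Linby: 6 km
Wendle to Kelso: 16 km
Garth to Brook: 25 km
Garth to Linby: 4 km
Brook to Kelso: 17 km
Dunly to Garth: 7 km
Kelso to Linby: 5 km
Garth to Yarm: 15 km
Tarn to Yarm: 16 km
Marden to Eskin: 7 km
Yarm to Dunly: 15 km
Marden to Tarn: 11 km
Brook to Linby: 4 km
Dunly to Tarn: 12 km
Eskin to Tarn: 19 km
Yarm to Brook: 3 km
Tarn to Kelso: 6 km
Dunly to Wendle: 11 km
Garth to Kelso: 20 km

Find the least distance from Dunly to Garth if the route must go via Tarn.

27 km

Best Dunly to Tarn: Dunly–Tarn costing 12
Best Tarn to Garth: Tarn–Kelso–Linby–Garth costing 15
Total via Tarn: 12 + 15 = 27 km.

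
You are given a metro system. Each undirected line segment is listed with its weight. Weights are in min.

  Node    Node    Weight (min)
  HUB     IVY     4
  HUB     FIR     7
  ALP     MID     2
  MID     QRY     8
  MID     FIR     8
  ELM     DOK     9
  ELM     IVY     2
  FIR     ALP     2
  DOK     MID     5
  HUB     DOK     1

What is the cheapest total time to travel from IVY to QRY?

Compare a few routes:
IVY - HUB - FIR - ALP - MID - QRY: 4+7+2+2+8 = 23
IVY - HUB - DOK - MID - QRY: 4+1+5+8 = 18
Cheapest is IVY - HUB - DOK - MID - QRY at 18 min.

18 min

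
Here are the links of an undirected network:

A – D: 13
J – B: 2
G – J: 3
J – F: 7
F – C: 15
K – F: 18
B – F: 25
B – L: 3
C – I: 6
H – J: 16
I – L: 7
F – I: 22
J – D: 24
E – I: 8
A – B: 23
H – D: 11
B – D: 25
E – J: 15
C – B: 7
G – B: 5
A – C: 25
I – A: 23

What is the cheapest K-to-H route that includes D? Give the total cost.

60

Best K to D: K–F–J–D costing 49
Shortest D→H: D–H = 11
Total via D: 49 + 11 = 60.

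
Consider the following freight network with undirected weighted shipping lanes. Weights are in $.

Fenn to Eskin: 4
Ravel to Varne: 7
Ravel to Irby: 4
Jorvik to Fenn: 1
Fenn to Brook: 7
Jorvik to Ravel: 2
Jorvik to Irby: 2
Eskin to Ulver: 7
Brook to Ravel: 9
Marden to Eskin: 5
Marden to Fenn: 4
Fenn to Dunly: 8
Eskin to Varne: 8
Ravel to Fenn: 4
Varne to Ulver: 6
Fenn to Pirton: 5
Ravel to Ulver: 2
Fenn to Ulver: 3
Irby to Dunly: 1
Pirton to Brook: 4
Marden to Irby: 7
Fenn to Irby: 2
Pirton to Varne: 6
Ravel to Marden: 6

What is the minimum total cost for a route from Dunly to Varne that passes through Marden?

$20

Shortest Dunly→Marden: Dunly → Irby → Fenn → Marden = 7
Shortest Marden→Varne: Marden → Eskin → Varne = 13
Total via Marden: 7 + 13 = $20.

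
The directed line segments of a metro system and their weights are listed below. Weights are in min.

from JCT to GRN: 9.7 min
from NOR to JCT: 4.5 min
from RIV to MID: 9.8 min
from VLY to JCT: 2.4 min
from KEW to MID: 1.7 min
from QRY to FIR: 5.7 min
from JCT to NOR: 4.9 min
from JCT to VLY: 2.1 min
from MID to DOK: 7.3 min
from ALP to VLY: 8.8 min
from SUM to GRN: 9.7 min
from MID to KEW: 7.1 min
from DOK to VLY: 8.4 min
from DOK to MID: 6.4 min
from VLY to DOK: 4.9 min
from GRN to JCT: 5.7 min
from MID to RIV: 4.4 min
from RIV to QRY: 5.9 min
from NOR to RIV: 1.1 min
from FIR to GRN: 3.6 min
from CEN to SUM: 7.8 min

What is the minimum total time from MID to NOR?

Settle nodes by increasing distance from MID:
MID: 0
RIV: 4.4  (via MID)
KEW: 7.1  (via MID)
DOK: 7.3  (via MID)
QRY: 10.3  (via RIV)
VLY: 15.7  (via DOK)
FIR: 16  (via QRY)
JCT: 18.1  (via VLY)
GRN: 19.6  (via FIR)
NOR: 23  (via JCT)
Shortest route: MID → DOK → VLY → JCT → NOR = 23 min.

23 min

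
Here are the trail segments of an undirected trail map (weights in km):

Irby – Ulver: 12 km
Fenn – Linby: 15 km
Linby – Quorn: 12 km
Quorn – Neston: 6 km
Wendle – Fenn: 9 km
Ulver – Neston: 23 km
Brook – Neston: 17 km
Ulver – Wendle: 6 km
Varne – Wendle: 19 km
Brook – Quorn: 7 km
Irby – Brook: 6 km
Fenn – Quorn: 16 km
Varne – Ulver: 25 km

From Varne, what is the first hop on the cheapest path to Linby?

Compare a few routes:
Varne → Ulver → Wendle → Fenn → Linby: 25+6+9+15 = 55
Varne → Wendle → Fenn → Quorn → Linby: 19+9+16+12 = 56
Varne → Wendle → Fenn → Linby: 19+9+15 = 43
Varne → Ulver → Irby → Brook → Quorn → Linby: 25+12+6+7+12 = 62
Cheapest is Varne → Wendle → Fenn → Linby at 43 km.
So from Varne the first move is to Wendle.

Wendle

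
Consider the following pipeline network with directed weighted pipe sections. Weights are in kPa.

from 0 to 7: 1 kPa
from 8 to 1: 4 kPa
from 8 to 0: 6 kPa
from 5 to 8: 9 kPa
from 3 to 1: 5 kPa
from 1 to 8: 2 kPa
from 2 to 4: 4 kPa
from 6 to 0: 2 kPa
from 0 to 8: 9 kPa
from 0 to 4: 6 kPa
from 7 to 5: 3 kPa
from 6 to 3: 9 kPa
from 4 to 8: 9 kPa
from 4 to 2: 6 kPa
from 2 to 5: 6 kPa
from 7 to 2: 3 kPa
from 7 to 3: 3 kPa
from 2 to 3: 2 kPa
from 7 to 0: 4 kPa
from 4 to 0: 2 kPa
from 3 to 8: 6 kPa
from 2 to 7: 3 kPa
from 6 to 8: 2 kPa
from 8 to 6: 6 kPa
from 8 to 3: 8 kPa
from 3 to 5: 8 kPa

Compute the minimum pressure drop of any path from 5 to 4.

Running Dijkstra from 5:
5: 0
8: 9  (via 5)
1: 13  (via 8)
0: 15  (via 8)
6: 15  (via 8)
7: 16  (via 0)
3: 17  (via 8)
2: 19  (via 7)
4: 21  (via 0)
Shortest route: 5 → 8 → 0 → 4 = 21 kPa.

21 kPa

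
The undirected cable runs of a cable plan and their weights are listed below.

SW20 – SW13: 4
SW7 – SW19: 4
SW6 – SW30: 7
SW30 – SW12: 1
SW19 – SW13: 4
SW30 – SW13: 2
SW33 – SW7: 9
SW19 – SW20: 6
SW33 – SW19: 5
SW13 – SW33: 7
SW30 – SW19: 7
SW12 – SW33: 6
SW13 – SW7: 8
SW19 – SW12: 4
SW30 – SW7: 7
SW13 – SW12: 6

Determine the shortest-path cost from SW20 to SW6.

Compare a few routes:
SW20–SW13–SW12–SW30–SW6: 4+6+1+7 = 18
SW20–SW19–SW13–SW30–SW6: 6+4+2+7 = 19
SW20–SW19–SW12–SW30–SW6: 6+4+1+7 = 18
SW20–SW13–SW30–SW6: 4+2+7 = 13
The minimum is 13 via SW20–SW13–SW30–SW6.

13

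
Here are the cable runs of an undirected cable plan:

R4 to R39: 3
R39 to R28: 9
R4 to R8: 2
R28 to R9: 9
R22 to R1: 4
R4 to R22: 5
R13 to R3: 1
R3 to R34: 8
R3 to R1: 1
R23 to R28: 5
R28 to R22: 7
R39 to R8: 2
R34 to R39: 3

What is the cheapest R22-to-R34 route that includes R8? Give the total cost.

Best R22 to R8: R22–R4–R8 costing 7
Shortest R8→R34: R8–R39–R34 = 5
Total via R8: 7 + 5 = 12.

12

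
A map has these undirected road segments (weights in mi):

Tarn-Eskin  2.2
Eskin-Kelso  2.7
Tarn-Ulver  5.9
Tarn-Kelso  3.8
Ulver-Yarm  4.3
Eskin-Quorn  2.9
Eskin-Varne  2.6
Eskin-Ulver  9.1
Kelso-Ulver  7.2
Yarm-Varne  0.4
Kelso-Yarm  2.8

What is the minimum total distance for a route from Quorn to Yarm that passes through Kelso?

Best Quorn to Kelso: Quorn → Eskin → Kelso costing 5.6
Shortest Kelso→Yarm: Kelso → Yarm = 2.8
Total via Kelso: 5.6 + 2.8 = 8.4 mi.

8.4 mi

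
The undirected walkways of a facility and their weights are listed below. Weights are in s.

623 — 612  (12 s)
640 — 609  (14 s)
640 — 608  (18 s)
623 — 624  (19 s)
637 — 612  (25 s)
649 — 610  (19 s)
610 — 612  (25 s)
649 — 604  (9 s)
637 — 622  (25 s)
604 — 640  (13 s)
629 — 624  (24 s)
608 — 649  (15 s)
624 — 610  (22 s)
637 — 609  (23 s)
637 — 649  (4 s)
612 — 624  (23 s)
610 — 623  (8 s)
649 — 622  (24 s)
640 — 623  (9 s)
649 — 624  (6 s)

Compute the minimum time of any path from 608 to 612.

39 s

Running Dijkstra from 608:
608: 0
649: 15  (via 608)
640: 18  (via 608)
637: 19  (via 649)
624: 21  (via 649)
604: 24  (via 649)
623: 27  (via 640)
609: 32  (via 640)
610: 34  (via 649)
612: 39  (via 623)
Shortest route: 608 → 640 → 623 → 612 = 39 s.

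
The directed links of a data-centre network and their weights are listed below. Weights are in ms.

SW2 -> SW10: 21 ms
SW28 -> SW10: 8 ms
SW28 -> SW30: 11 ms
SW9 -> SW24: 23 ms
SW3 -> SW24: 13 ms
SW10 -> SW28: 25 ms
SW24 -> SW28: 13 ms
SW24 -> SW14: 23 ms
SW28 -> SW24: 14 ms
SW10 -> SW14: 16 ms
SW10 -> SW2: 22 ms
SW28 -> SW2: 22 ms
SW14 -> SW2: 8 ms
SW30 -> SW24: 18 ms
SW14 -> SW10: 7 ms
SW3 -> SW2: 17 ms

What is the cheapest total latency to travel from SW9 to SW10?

44 ms

Shortest distances from SW9:
SW9: 0
SW24: 23  (via SW9)
SW28: 36  (via SW24)
SW10: 44  (via SW28)
Shortest route: SW9–SW24–SW28–SW10 = 44 ms.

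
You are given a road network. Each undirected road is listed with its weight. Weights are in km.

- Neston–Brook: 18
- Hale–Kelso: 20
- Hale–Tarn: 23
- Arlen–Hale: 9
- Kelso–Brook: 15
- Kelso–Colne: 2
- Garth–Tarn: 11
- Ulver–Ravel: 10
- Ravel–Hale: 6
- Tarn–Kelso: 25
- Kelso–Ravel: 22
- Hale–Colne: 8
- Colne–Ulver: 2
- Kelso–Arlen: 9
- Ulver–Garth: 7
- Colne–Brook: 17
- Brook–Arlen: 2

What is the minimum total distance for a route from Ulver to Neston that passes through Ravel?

Shortest Ulver→Ravel: Ulver → Ravel = 10
Best Ravel to Neston: Ravel → Hale → Arlen → Brook → Neston costing 35
Total via Ravel: 10 + 35 = 45 km.

45 km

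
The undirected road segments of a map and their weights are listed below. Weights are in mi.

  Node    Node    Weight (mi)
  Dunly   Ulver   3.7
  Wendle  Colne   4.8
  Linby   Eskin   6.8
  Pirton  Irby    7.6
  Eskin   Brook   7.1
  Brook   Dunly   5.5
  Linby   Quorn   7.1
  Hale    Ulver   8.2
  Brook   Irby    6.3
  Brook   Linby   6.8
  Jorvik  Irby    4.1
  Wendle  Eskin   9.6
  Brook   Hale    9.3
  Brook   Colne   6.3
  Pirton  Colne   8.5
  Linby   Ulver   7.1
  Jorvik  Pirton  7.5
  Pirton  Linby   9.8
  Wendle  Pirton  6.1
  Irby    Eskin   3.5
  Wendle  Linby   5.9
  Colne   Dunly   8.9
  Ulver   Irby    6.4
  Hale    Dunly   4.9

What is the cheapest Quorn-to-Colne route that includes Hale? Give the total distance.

36.2 mi

Best Quorn to Hale: Quorn → Linby → Ulver → Hale costing 22.4
Best Hale to Colne: Hale → Dunly → Colne costing 13.8
Total via Hale: 22.4 + 13.8 = 36.2 mi.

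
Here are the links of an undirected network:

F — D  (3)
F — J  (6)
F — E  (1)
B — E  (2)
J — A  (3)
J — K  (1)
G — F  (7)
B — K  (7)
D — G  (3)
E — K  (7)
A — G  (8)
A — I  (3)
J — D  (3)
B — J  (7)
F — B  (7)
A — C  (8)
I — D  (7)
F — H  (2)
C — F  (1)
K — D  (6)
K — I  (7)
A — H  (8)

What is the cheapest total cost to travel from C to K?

Running Dijkstra from C:
C: 0
F: 1  (via C)
E: 2  (via F)
H: 3  (via F)
B: 4  (via E)
D: 4  (via F)
G: 7  (via D)
J: 7  (via F)
A: 8  (via C)
K: 8  (via J)
Shortest route: C → F → J → K = 8.

8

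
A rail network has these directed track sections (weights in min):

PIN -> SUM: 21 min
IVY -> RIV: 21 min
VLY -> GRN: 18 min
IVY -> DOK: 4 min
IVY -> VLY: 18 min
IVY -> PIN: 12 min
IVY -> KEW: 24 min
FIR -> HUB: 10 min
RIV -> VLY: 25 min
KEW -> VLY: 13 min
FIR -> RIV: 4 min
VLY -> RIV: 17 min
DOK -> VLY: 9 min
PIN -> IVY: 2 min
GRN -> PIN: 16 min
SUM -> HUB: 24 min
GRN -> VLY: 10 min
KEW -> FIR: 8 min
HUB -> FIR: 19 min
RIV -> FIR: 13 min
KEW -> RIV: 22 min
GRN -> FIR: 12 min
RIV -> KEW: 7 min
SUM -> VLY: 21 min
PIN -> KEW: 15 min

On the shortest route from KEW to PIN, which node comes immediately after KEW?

VLY

Enumerating some paths:
KEW - VLY - GRN - PIN: 13+18+16 = 47
KEW - FIR - RIV - VLY - GRN - PIN: 8+4+25+18+16 = 71
KEW - RIV - VLY - GRN - PIN: 22+25+18+16 = 81
The minimum is 47 min via KEW - VLY - GRN - PIN.
So from KEW the first move is to VLY.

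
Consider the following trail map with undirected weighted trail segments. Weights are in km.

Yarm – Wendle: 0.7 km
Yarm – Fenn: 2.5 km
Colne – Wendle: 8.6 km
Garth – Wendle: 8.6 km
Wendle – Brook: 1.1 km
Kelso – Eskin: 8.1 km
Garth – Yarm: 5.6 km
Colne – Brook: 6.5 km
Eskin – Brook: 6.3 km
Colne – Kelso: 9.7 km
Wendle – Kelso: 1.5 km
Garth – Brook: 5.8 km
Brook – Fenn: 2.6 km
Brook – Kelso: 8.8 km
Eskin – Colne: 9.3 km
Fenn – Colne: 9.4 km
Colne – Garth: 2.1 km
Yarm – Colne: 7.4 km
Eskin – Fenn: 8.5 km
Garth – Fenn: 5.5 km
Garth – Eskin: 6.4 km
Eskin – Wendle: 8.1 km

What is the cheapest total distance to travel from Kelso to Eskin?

8.1 km

Compare a few routes:
Kelso–Wendle–Brook–Eskin: 1.5+1.1+6.3 = 8.9
Kelso–Eskin: 8.1 = 8.1
The minimum is 8.1 km via Kelso–Eskin.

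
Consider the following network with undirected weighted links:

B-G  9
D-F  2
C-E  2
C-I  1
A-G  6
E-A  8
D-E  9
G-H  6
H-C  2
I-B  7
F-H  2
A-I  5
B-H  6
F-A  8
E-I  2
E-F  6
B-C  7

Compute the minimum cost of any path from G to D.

10

Enumerating some paths:
G–H–C–E–F–D: 6+2+2+6+2 = 18
G–H–F–D: 6+2+2 = 10
G–A–F–D: 6+8+2 = 16
Cheapest is G–H–F–D at 10.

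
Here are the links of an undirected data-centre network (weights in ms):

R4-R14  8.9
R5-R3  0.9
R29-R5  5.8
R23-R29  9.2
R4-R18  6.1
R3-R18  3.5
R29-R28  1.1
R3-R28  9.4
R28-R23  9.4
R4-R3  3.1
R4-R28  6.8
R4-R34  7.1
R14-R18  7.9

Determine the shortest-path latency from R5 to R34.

Shortest distances from R5:
R5: 0
R3: 0.9  (via R5)
R4: 4  (via R3)
R18: 4.4  (via R3)
R29: 5.8  (via R5)
R28: 6.9  (via R29)
R34: 11.1  (via R4)
Shortest route: R5–R3–R4–R34 = 11.1 ms.

11.1 ms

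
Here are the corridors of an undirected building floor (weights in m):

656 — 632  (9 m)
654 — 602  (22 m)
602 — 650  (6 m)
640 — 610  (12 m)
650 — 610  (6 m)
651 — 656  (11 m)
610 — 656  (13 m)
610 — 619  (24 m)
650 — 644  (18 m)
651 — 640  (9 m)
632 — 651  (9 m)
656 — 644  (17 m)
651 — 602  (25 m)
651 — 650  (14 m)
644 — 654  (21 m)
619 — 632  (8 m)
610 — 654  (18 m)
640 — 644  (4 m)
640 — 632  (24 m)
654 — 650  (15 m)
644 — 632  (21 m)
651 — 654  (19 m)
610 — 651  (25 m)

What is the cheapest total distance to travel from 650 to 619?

30 m

Candidate routes:
650 → 651 → 632 → 619: 14+9+8 = 31
650 → 610 → 619: 6+24 = 30
650 → 610 → 656 → 632 → 619: 6+13+9+8 = 36
Cheapest is 650 → 610 → 619 at 30 m.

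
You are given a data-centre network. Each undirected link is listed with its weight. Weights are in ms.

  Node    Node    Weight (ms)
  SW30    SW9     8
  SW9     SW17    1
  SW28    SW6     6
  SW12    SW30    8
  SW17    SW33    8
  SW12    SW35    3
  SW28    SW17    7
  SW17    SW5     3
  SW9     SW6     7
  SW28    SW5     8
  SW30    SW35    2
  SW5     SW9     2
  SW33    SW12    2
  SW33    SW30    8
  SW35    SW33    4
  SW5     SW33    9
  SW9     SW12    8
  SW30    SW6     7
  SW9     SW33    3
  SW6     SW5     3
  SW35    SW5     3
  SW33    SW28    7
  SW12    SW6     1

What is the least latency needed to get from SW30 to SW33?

6 ms

Candidate routes:
SW30 - SW35 - SW12 - SW33: 2+3+2 = 7
SW30 - SW33: 8 = 8
SW30 - SW35 - SW33: 2+4 = 6
The minimum is 6 ms via SW30 - SW35 - SW33.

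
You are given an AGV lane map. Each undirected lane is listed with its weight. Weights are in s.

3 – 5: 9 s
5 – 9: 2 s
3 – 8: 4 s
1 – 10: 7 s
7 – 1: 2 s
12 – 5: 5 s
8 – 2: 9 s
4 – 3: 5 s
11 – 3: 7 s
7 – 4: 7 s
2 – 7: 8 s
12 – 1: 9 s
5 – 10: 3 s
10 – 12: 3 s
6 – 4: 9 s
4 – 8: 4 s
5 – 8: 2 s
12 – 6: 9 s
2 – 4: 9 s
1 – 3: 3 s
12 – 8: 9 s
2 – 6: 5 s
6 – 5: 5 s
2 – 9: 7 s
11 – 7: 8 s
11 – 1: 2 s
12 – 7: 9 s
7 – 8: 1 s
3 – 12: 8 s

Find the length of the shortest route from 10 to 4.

Settle nodes by increasing distance from 10:
10: 0
5: 3  (via 10)
12: 3  (via 10)
8: 5  (via 5)
9: 5  (via 5)
7: 6  (via 8)
1: 7  (via 10)
6: 8  (via 5)
3: 9  (via 8)
4: 9  (via 8)
Shortest route: 10–5–8–4 = 9 s.

9 s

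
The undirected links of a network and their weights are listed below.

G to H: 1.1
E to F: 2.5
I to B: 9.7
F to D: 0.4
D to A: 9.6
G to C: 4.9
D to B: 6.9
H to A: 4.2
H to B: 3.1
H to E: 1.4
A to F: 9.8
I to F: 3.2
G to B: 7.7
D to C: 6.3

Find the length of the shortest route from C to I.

9.9

Enumerating some paths:
C–G–H–E–F–I: 4.9+1.1+1.4+2.5+3.2 = 13.1
C–D–F–I: 6.3+0.4+3.2 = 9.9
Cheapest is C–D–F–I at 9.9.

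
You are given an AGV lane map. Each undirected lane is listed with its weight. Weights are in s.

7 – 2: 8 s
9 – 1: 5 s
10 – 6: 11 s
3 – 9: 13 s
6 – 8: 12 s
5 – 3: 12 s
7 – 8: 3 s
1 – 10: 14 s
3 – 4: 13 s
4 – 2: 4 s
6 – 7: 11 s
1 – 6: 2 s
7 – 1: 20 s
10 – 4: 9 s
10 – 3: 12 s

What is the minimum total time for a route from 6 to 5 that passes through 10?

35 s

Best 6 to 10: 6 → 10 costing 11
Shortest 10→5: 10 → 3 → 5 = 24
Total via 10: 11 + 24 = 35 s.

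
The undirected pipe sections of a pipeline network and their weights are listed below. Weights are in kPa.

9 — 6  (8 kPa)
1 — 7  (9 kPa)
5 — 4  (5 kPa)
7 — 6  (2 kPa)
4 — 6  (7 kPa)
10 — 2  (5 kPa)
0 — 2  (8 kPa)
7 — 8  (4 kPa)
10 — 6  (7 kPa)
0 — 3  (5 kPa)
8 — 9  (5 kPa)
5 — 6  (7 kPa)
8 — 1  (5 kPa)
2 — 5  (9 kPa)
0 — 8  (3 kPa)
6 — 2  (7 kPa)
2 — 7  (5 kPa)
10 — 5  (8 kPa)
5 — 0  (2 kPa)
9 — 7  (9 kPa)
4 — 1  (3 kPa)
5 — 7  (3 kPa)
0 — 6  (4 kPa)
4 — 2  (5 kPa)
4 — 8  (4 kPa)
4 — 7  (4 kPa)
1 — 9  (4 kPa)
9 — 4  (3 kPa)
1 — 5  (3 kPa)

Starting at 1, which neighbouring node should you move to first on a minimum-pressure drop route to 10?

Candidate routes:
1 → 5 → 10: 3+8 = 11
1 → 5 → 7 → 6 → 10: 3+3+2+7 = 15
1 → 4 → 2 → 10: 3+5+5 = 13
1 → 4 → 7 → 6 → 10: 3+4+2+7 = 16
The minimum is 11 kPa via 1 → 5 → 10.
So from 1 the first move is to 5.

5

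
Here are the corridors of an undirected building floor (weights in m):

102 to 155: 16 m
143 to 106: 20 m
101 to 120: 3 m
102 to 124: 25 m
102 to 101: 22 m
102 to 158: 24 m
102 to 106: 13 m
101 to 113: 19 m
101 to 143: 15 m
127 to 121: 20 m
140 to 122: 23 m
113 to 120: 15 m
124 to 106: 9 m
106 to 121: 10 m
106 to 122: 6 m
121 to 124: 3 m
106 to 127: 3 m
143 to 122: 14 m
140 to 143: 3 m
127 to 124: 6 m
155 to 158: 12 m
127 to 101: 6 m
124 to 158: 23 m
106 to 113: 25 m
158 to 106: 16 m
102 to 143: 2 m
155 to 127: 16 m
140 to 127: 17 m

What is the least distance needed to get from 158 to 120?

Enumerating some paths:
158 - 155 - 127 - 101 - 120: 12+16+6+3 = 37
158 - 106 - 127 - 101 - 120: 16+3+6+3 = 28
158 - 124 - 127 - 101 - 120: 23+6+6+3 = 38
Cheapest is 158 - 106 - 127 - 101 - 120 at 28 m.

28 m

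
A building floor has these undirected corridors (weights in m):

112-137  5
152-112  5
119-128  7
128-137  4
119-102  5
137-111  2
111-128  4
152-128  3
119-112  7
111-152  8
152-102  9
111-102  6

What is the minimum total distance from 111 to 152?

7 m

Candidate routes:
111 → 152: 8 = 8
111 → 128 → 152: 4+3 = 7
The minimum is 7 m via 111 → 128 → 152.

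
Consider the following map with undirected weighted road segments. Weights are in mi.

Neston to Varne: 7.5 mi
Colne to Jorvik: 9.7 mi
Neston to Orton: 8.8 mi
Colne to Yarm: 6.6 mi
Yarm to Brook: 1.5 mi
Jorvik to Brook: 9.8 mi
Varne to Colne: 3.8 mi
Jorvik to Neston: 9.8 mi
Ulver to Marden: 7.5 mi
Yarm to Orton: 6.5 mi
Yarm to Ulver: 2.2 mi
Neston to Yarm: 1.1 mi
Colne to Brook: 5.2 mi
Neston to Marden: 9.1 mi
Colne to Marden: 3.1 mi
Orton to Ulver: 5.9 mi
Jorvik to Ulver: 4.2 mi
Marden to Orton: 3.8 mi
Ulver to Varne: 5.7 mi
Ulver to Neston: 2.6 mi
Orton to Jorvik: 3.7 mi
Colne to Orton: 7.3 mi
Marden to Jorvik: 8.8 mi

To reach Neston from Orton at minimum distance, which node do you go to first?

Yarm

Enumerating some paths:
Orton–Ulver–Neston: 5.9+2.6 = 8.5
Orton–Yarm–Neston: 6.5+1.1 = 7.6
The minimum is 7.6 mi via Orton–Yarm–Neston.
So from Orton the first move is to Yarm.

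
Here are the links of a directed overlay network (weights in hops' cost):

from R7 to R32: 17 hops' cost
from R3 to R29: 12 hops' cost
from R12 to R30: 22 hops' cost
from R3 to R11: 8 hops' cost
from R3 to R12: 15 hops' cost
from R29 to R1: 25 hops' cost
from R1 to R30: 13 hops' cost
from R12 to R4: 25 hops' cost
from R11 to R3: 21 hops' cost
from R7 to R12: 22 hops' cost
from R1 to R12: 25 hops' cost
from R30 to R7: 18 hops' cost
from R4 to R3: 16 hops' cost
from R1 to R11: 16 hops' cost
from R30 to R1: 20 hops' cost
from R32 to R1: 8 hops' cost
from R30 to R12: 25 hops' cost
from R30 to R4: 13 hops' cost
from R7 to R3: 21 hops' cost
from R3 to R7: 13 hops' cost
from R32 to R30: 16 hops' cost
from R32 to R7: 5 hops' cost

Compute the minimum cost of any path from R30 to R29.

41 hops' cost

Settle nodes by increasing distance from R30:
R30: 0
R4: 13  (via R30)
R7: 18  (via R30)
R1: 20  (via R30)
R12: 25  (via R30)
R3: 29  (via R4)
R32: 35  (via R7)
R11: 36  (via R1)
R29: 41  (via R3)
Shortest route: R30 → R4 → R3 → R29 = 41 hops' cost.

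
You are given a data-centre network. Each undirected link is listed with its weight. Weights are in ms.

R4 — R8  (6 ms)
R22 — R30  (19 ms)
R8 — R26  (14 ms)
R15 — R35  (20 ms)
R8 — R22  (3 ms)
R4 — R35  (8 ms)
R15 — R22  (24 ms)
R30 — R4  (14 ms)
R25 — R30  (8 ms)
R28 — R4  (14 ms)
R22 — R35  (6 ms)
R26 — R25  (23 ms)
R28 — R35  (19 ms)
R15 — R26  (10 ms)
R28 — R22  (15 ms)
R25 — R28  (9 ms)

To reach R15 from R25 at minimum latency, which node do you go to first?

R26

Compare a few routes:
R25 → R28 → R35 → R15: 9+19+20 = 48
R25 → R30 → R4 → R35 → R15: 8+14+8+20 = 50
R25 → R28 → R22 → R15: 9+15+24 = 48
R25 → R26 → R15: 23+10 = 33
Cheapest is R25 → R26 → R15 at 33 ms.
So from R25 the first move is to R26.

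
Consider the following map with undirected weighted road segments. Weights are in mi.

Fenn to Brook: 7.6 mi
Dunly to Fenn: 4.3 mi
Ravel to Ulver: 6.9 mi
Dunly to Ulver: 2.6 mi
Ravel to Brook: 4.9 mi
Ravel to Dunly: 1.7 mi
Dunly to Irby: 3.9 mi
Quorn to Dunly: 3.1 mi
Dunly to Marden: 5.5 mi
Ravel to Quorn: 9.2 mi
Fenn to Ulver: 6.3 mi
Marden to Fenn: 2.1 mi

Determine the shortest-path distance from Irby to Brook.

Settle nodes by increasing distance from Irby:
Irby: 0
Dunly: 3.9  (via Irby)
Ravel: 5.6  (via Dunly)
Ulver: 6.5  (via Dunly)
Quorn: 7  (via Dunly)
Fenn: 8.2  (via Dunly)
Marden: 9.4  (via Dunly)
Brook: 10.5  (via Ravel)
Shortest route: Irby–Dunly–Ravel–Brook = 10.5 mi.

10.5 mi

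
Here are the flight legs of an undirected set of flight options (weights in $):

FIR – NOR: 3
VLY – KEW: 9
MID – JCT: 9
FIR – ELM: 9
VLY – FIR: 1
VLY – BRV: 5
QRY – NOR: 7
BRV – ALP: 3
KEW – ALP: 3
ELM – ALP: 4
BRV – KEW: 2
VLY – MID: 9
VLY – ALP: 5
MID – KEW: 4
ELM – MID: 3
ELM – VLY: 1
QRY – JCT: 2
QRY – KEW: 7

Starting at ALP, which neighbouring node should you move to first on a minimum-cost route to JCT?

Compare a few routes:
ALP–KEW–MID–JCT: 3+4+9 = 16
ALP–BRV–KEW–QRY–JCT: 3+2+7+2 = 14
ALP–KEW–QRY–JCT: 3+7+2 = 12
Cheapest is ALP–KEW–QRY–JCT at $12.
So from ALP the first move is to KEW.

KEW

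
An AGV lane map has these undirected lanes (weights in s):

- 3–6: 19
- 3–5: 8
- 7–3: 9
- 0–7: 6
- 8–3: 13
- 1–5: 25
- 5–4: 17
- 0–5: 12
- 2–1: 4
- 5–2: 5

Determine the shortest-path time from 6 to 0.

34 s

Running Dijkstra from 6:
6: 0
3: 19  (via 6)
5: 27  (via 3)
7: 28  (via 3)
2: 32  (via 5)
8: 32  (via 3)
0: 34  (via 7)
Shortest route: 6–3–7–0 = 34 s.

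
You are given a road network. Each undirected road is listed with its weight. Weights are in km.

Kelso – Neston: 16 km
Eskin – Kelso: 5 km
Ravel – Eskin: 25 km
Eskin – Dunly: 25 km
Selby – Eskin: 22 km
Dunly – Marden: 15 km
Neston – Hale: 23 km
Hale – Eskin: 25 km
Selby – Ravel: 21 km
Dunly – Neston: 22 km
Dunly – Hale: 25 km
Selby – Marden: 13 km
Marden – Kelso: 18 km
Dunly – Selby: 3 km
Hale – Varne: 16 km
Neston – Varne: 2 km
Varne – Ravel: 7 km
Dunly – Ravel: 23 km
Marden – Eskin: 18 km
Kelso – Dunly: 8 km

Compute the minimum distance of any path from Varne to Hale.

16 km

Candidate routes:
Varne–Neston–Hale: 2+23 = 25
Varne–Hale: 16 = 16
Cheapest is Varne–Hale at 16 km.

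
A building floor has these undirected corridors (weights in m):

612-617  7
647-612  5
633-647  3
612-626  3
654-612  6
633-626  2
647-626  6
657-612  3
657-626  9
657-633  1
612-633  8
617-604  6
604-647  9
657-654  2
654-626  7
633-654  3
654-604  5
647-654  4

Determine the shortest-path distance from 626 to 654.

Settle nodes by increasing distance from 626:
626: 0
633: 2  (via 626)
612: 3  (via 626)
657: 3  (via 633)
654: 5  (via 633)
Shortest route: 626–633–654 = 5 m.

5 m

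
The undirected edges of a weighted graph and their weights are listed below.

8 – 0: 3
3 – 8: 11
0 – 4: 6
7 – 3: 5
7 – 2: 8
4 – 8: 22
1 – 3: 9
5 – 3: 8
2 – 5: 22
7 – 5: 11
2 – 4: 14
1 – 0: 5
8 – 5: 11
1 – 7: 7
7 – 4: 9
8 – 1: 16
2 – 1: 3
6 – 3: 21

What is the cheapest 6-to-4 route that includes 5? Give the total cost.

49

Shortest 6→5: 6–3–5 = 29
Shortest 5→4: 5–7–4 = 20
Total via 5: 29 + 20 = 49.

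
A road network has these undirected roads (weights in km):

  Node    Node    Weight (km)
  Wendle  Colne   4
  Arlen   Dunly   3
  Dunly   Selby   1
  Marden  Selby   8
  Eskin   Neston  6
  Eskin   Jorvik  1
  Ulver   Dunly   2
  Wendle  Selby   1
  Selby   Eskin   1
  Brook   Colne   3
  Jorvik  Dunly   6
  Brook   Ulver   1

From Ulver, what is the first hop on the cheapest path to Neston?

Dunly

Candidate routes:
Ulver–Dunly–Jorvik–Eskin–Neston: 2+6+1+6 = 15
Ulver–Dunly–Selby–Eskin–Neston: 2+1+1+6 = 10
The minimum is 10 km via Ulver–Dunly–Selby–Eskin–Neston.
So from Ulver the first move is to Dunly.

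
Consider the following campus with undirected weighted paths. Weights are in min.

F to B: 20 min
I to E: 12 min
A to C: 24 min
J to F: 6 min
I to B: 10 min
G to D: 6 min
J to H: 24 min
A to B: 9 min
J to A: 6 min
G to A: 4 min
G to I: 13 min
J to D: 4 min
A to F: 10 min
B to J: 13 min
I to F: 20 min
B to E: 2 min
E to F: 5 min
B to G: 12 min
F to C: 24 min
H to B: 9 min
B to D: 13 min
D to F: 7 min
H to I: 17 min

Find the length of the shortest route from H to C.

Running Dijkstra from H:
H: 0
B: 9  (via H)
E: 11  (via B)
F: 16  (via E)
I: 17  (via H)
A: 18  (via B)
G: 21  (via B)
D: 22  (via B)
J: 22  (via B)
C: 40  (via F)
Shortest route: H–B–E–F–C = 40 min.

40 min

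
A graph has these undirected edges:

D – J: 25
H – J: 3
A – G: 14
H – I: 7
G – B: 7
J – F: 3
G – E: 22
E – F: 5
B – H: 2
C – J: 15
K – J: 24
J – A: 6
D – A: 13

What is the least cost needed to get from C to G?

27

Candidate routes:
C - J - A - G: 15+6+14 = 35
C - J - F - E - G: 15+3+5+22 = 45
C - J - H - B - G: 15+3+2+7 = 27
C - J - D - A - G: 15+25+13+14 = 67
Cheapest is C - J - H - B - G at 27.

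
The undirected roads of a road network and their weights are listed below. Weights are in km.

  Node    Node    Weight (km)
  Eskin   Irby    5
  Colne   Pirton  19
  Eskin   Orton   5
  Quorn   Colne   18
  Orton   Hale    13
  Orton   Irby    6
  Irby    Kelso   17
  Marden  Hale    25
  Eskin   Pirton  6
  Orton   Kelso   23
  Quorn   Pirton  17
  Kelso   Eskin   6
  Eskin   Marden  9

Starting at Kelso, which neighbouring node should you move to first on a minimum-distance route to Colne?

Candidate routes:
Kelso–Eskin–Pirton–Colne: 6+6+19 = 31
Kelso–Irby–Eskin–Pirton–Colne: 17+5+6+19 = 47
Kelso–Eskin–Pirton–Quorn–Colne: 6+6+17+18 = 47
Cheapest is Kelso–Eskin–Pirton–Colne at 31 km.
So from Kelso the first move is to Eskin.

Eskin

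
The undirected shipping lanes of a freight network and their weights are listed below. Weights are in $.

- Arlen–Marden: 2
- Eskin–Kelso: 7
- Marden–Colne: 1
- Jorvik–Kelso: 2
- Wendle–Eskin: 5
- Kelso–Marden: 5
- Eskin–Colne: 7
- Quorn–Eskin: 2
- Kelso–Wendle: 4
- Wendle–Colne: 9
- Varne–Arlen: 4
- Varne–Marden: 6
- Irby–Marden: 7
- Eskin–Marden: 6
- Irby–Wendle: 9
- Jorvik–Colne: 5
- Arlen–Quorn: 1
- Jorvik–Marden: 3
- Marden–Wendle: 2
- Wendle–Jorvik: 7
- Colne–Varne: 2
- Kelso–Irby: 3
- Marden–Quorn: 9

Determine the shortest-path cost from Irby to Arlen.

$9

Shortest distances from Irby:
Irby: 0
Kelso: 3  (via Irby)
Jorvik: 5  (via Kelso)
Marden: 7  (via Irby)
Wendle: 7  (via Kelso)
Colne: 8  (via Marden)
Arlen: 9  (via Marden)
Shortest route: Irby → Marden → Arlen = $9.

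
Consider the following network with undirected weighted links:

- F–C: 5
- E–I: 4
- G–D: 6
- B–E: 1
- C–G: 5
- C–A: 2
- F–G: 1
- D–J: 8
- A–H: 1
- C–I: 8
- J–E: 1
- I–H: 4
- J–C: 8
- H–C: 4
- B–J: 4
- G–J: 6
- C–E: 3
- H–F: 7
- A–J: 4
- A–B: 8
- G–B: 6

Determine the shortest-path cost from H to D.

Compare a few routes:
H–A–J–D: 1+4+8 = 13
H–A–C–G–D: 1+2+5+6 = 14
H–F–G–D: 7+1+6 = 14
H–A–C–F–G–D: 1+2+5+1+6 = 15
Cheapest is H–A–J–D at 13.

13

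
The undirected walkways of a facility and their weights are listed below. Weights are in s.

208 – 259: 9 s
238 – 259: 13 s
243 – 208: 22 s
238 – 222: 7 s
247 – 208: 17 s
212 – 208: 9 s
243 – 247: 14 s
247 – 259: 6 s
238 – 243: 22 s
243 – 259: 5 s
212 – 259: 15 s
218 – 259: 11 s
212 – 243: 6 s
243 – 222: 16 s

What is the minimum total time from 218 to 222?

31 s

Enumerating some paths:
218 - 259 - 243 - 222: 11+5+16 = 32
218 - 259 - 243 - 238 - 222: 11+5+22+7 = 45
218 - 259 - 247 - 243 - 222: 11+6+14+16 = 47
218 - 259 - 238 - 222: 11+13+7 = 31
The minimum is 31 s via 218 - 259 - 238 - 222.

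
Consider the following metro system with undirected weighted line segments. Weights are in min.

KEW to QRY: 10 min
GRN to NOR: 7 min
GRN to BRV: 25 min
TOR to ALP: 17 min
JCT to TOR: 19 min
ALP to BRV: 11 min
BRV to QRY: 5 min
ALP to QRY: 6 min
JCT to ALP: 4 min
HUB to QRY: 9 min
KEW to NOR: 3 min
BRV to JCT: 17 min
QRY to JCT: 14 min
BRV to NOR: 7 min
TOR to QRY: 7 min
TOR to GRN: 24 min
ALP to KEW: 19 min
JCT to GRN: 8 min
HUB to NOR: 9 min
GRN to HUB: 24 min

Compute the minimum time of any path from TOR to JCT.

17 min

Settle nodes by increasing distance from TOR:
TOR: 0
QRY: 7  (via TOR)
BRV: 12  (via QRY)
ALP: 13  (via QRY)
HUB: 16  (via QRY)
KEW: 17  (via QRY)
JCT: 17  (via ALP)
Shortest route: TOR → QRY → ALP → JCT = 17 min.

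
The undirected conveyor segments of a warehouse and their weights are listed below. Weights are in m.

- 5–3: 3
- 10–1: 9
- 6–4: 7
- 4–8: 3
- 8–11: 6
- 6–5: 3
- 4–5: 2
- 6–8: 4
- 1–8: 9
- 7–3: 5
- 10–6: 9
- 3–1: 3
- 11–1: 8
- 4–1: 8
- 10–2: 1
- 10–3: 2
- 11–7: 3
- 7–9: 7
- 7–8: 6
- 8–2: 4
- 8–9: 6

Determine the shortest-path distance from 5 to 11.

Enumerating some paths:
5 → 4 → 8 → 11: 2+3+6 = 11
5 → 6 → 8 → 11: 3+4+6 = 13
5 → 3 → 1 → 11: 3+3+8 = 14
The minimum is 11 m via 5 → 4 → 8 → 11.

11 m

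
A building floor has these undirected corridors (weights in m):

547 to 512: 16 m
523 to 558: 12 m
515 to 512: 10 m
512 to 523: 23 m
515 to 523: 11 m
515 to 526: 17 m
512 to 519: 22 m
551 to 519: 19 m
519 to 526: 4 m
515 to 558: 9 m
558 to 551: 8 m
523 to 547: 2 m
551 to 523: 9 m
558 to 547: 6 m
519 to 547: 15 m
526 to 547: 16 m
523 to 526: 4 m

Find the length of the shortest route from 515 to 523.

Settle nodes by increasing distance from 515:
515: 0
558: 9  (via 515)
512: 10  (via 515)
523: 11  (via 515)
Shortest route: 515–523 = 11 m.

11 m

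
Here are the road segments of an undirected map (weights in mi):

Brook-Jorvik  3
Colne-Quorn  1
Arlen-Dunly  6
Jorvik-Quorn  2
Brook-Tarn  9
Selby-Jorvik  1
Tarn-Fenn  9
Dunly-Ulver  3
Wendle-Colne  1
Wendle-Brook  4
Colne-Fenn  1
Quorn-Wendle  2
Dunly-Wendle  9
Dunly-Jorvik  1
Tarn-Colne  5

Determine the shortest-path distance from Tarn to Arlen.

15 mi

Enumerating some paths:
Tarn - Colne - Wendle - Quorn - Jorvik - Dunly - Arlen: 5+1+2+2+1+6 = 17
Tarn - Colne - Quorn - Jorvik - Dunly - Arlen: 5+1+2+1+6 = 15
The minimum is 15 mi via Tarn - Colne - Quorn - Jorvik - Dunly - Arlen.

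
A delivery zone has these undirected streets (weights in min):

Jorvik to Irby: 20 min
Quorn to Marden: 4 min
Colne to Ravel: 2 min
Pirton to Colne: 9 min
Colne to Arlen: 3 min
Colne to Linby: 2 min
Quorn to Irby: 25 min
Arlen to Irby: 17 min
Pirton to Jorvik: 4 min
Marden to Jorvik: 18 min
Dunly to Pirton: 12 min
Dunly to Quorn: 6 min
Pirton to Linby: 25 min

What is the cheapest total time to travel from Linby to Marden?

33 min

Enumerating some paths:
Linby → Pirton → Dunly → Quorn → Marden: 25+12+6+4 = 47
Linby → Colne → Arlen → Irby → Quorn → Marden: 2+3+17+25+4 = 51
Linby → Colne → Pirton → Jorvik → Marden: 2+9+4+18 = 33
Linby → Pirton → Jorvik → Marden: 25+4+18 = 47
Cheapest is Linby → Colne → Pirton → Jorvik → Marden at 33 min.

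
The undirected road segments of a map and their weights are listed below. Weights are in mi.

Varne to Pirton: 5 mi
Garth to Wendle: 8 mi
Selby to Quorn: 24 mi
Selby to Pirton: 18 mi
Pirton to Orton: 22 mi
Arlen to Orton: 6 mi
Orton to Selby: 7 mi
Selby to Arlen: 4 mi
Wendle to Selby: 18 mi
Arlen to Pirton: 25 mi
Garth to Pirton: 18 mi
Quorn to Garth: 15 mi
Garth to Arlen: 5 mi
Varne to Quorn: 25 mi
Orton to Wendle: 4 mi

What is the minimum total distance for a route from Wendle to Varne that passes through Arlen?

Shortest Wendle→Arlen: Wendle → Orton → Arlen = 10
Best Arlen to Varne: Arlen → Selby → Pirton → Varne costing 27
Total via Arlen: 10 + 27 = 37 mi.

37 mi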